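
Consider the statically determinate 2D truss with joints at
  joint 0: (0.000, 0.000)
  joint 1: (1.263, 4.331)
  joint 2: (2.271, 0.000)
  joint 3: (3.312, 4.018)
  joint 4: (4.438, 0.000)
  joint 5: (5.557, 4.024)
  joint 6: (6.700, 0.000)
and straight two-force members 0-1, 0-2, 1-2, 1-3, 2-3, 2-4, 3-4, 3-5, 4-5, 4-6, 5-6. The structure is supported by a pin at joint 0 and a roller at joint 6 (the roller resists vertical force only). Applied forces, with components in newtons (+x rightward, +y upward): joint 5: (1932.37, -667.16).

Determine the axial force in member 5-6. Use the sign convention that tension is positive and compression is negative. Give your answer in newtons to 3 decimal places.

-1781.720

N=7 nodes, M=11 members, R=3 reactions → 2N=14, M+R=14
member 0 (0-1): L=4.5114, (cx,cy)=(0.2800,0.9600)
member 1 (0-2): L=2.2710, (cx,cy)=(1.0000,0.0000)
member 2 (1-2): L=4.4468, (cx,cy)=(0.2267,-0.9740)
member 3 (1-3): L=2.0728, (cx,cy)=(0.9885,-0.1510)
member 4 (2-3): L=4.1507, (cx,cy)=(0.2508,0.9680)
member 5 (2-4): L=2.1670, (cx,cy)=(1.0000,0.0000)
member 6 (3-4): L=4.1728, (cx,cy)=(0.2698,-0.9629)
member 7 (3-5): L=2.2450, (cx,cy)=(1.0000,0.0027)
member 8 (4-5): L=4.1767, (cx,cy)=(0.2679,0.9634)
member 9 (4-6): L=2.2620, (cx,cy)=(1.0000,0.0000)
member 10 (5-6): L=4.1832, (cx,cy)=(0.2732,-0.9619)
solve A·x = −loads:
  F[0-1] = +1090.3611 N (tension)
  F[0-2] = +1627.1153 N (tension)
  F[1-2] = -1163.9965 N (compression)
  F[1-3] = +575.7137 N (tension)
  F[2-3] = +1171.1277 N (tension)
  F[2-4] = +1069.5354 N (tension)
  F[3-4] = -1083.8798 N (compression)
  F[3-5] = +1155.3164 N (tension)
  F[4-5] = +1083.2744 N (tension)
  F[4-6] = +486.8317 N (tension)
  F[5-6] = -1781.7203 N (compression)
  Rx@0 = -1932.3700 N
  Ry@0 = -1046.7601 N
  Ry@6 = +1713.9201 N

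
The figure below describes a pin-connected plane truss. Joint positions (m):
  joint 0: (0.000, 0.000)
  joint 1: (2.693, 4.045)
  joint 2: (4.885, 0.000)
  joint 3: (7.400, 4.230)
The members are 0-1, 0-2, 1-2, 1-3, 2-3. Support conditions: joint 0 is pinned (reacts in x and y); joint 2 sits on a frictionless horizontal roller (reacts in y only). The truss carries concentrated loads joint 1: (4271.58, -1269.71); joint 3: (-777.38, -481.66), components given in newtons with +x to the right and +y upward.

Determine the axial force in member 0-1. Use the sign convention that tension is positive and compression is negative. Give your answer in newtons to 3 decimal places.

3054.004

N=4 nodes, M=5 members, R=3 reactions → 2N=8, M+R=8
member 0 (0-1): L=4.8595, (cx,cy)=(0.5542,0.8324)
member 1 (0-2): L=4.8850, (cx,cy)=(1.0000,0.0000)
member 2 (1-2): L=4.6007, (cx,cy)=(0.4764,-0.8792)
member 3 (1-3): L=4.7106, (cx,cy)=(0.9992,0.0393)
member 4 (2-3): L=4.9212, (cx,cy)=(0.5111,0.8595)
solve A·x = −loads:
  F[0-1] = +3054.0043 N (tension)
  F[0-2] = +1801.7389 N (tension)
  F[1-2] = -4358.0498 N (compression)
  F[1-3] = -503.1395 N (compression)
  F[2-3] = -537.3758 N (compression)
  Rx@0 = -3494.2000 N
  Ry@0 = -2542.1483 N
  Ry@2 = +4293.5183 N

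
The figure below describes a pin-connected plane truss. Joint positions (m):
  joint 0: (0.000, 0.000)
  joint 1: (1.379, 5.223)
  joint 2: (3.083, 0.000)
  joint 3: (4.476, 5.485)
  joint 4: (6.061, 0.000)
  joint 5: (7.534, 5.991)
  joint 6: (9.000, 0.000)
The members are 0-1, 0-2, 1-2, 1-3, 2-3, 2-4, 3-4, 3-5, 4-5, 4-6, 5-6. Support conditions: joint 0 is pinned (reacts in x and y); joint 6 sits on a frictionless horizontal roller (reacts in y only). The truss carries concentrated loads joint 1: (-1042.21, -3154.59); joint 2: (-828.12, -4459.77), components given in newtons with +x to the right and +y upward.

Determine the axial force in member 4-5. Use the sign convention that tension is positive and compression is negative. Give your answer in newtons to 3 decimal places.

1570.658

N=7 nodes, M=11 members, R=3 reactions → 2N=14, M+R=14
member 0 (0-1): L=5.4020, (cx,cy)=(0.2553,0.9669)
member 1 (0-2): L=3.0830, (cx,cy)=(1.0000,0.0000)
member 2 (1-2): L=5.4939, (cx,cy)=(0.3102,-0.9507)
member 3 (1-3): L=3.1081, (cx,cy)=(0.9964,0.0843)
member 4 (2-3): L=5.6591, (cx,cy)=(0.2462,0.9692)
member 5 (2-4): L=2.9780, (cx,cy)=(1.0000,0.0000)
member 6 (3-4): L=5.7094, (cx,cy)=(0.2776,-0.9607)
member 7 (3-5): L=3.0996, (cx,cy)=(0.9866,0.1632)
member 8 (4-5): L=6.1694, (cx,cy)=(0.2388,0.9711)
member 9 (4-6): L=2.9390, (cx,cy)=(1.0000,0.0000)
member 10 (5-6): L=6.1678, (cx,cy)=(0.2377,-0.9713)
solve A·x = −loads:
  F[0-1] = -6420.8526 N (compression)
  F[0-2] = -231.2350 N (compression)
  F[1-2] = +3073.9688 N (tension)
  F[1-3] = -1555.8452 N (compression)
  F[2-3] = +1586.2011 N (tension)
  F[2-4] = +1159.8621 N (tension)
  F[3-4] = -1587.6380 N (compression)
  F[3-5] = -728.8936 N (compression)
  F[4-5] = +1570.6583 N (tension)
  F[4-6] = +344.1082 N (tension)
  F[5-6] = -1447.7327 N (compression)
  Rx@0 = +1870.3300 N
  Ry@0 = +6208.1169 N
  Ry@6 = +1406.2431 N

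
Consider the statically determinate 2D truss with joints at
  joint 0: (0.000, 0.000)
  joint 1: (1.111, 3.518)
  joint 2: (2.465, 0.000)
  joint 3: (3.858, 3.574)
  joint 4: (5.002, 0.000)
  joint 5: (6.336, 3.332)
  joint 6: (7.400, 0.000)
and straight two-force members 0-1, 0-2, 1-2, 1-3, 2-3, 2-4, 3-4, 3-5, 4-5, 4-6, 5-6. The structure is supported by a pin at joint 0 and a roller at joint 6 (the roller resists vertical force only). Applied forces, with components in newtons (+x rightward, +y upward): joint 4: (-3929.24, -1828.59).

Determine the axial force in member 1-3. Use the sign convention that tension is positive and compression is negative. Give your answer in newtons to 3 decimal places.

N=7 nodes, M=11 members, R=3 reactions → 2N=14, M+R=14
member 0 (0-1): L=3.6893, (cx,cy)=(0.3011,0.9536)
member 1 (0-2): L=2.4650, (cx,cy)=(1.0000,0.0000)
member 2 (1-2): L=3.7696, (cx,cy)=(0.3592,-0.9333)
member 3 (1-3): L=2.7476, (cx,cy)=(0.9998,0.0204)
member 4 (2-3): L=3.8359, (cx,cy)=(0.3632,0.9317)
member 5 (2-4): L=2.5370, (cx,cy)=(1.0000,0.0000)
member 6 (3-4): L=3.7526, (cx,cy)=(0.3049,-0.9524)
member 7 (3-5): L=2.4898, (cx,cy)=(0.9953,-0.0972)
member 8 (4-5): L=3.5891, (cx,cy)=(0.3717,0.9284)
member 9 (4-6): L=2.3980, (cx,cy)=(1.0000,0.0000)
member 10 (5-6): L=3.4978, (cx,cy)=(0.3042,-0.9526)
solve A·x = −loads:
  F[0-1] = -621.4087 N (compression)
  F[0-2] = -3742.1063 N (compression)
  F[1-2] = +625.9365 N (tension)
  F[1-3] = -412.0509 N (compression)
  F[2-3] = -626.9665 N (compression)
  F[2-4] = -3289.5914 N (compression)
  F[3-4] = +709.9611 N (tension)
  F[3-5] = -860.1551 N (compression)
  F[4-5] = +1241.3523 N (tension)
  F[4-6] = +394.6980 N (tension)
  F[5-6] = -1297.5175 N (compression)
  Rx@0 = +3929.2400 N
  Ry@0 = +592.5620 N
  Ry@6 = +1236.0280 N

-412.051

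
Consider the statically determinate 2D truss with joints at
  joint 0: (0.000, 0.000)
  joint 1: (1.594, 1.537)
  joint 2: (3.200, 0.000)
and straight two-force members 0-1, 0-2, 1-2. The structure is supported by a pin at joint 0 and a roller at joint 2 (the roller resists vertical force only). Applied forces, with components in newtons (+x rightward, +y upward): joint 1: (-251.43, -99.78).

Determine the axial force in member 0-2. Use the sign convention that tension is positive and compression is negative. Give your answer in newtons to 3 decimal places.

-74.252

N=3 nodes, M=3 members, R=3 reactions → 2N=6, M+R=6
member 0 (0-1): L=2.2143, (cx,cy)=(0.7199,0.6941)
member 1 (0-2): L=3.2000, (cx,cy)=(1.0000,0.0000)
member 2 (1-2): L=2.2230, (cx,cy)=(0.7225,-0.6914)
solve A·x = −loads:
  F[0-1] = -246.1280 N (compression)
  F[0-2] = -74.2522 N (compression)
  F[1-2] = +102.7775 N (tension)
  Rx@0 = +251.4300 N
  Ry@0 = +170.8421 N
  Ry@2 = -71.0621 N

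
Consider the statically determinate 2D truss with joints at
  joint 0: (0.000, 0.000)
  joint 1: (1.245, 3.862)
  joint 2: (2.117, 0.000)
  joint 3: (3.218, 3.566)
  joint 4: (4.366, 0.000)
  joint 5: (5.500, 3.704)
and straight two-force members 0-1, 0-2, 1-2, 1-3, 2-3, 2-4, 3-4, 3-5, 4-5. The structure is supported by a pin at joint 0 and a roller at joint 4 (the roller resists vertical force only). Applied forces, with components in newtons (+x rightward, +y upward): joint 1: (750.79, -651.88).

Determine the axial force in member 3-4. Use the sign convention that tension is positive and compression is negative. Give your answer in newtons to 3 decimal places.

-892.971

N=6 nodes, M=9 members, R=3 reactions → 2N=12, M+R=12
member 0 (0-1): L=4.0577, (cx,cy)=(0.3068,0.9518)
member 1 (0-2): L=2.1170, (cx,cy)=(1.0000,0.0000)
member 2 (1-2): L=3.9592, (cx,cy)=(0.2202,-0.9754)
member 3 (1-3): L=1.9951, (cx,cy)=(0.9889,-0.1484)
member 4 (2-3): L=3.7321, (cx,cy)=(0.2950,0.9555)
member 5 (2-4): L=2.2490, (cx,cy)=(1.0000,0.0000)
member 6 (3-4): L=3.7462, (cx,cy)=(0.3064,-0.9519)
member 7 (3-5): L=2.2862, (cx,cy)=(0.9982,0.0604)
member 8 (4-5): L=3.8737, (cx,cy)=(0.2927,0.9562)
solve A·x = −loads:
  F[0-1] = +208.1703 N (tension)
  F[0-2] = +686.9186 N (tension)
  F[1-2] = -792.6068 N (compression)
  F[1-3] = -518.0845 N (compression)
  F[2-3] = +809.1557 N (tension)
  F[2-4] = +273.6430 N (tension)
  F[3-4] = -892.9707 N (compression)
  F[3-5] = -0.0000 N (tension)
  F[4-5] = -0.0000 N (tension)
  Rx@0 = -750.7900 N
  Ry@0 = -198.1295 N
  Ry@4 = +850.0095 N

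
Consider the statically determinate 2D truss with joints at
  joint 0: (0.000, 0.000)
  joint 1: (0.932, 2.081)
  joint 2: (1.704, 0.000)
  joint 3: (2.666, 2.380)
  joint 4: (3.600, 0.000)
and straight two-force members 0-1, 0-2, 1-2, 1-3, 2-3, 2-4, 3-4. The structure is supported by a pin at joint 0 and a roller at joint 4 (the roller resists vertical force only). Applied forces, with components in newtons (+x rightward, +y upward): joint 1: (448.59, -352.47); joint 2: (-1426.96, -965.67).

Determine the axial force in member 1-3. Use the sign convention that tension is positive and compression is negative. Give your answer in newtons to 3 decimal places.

N=5 nodes, M=7 members, R=3 reactions → 2N=10, M+R=10
member 0 (0-1): L=2.2802, (cx,cy)=(0.4087,0.9127)
member 1 (0-2): L=1.7040, (cx,cy)=(1.0000,0.0000)
member 2 (1-2): L=2.2196, (cx,cy)=(0.3478,-0.9376)
member 3 (1-3): L=1.7596, (cx,cy)=(0.9855,0.1699)
member 4 (2-3): L=2.5671, (cx,cy)=(0.3747,0.9271)
member 5 (2-4): L=1.8960, (cx,cy)=(1.0000,0.0000)
member 6 (3-4): L=2.5567, (cx,cy)=(0.3653,-0.9309)
solve A·x = −loads:
  F[0-1] = -559.3551 N (compression)
  F[0-2] = -749.7386 N (compression)
  F[1-2] = +41.3517 N (tension)
  F[1-3] = -701.8106 N (compression)
  F[2-3] = +999.7549 N (tension)
  F[2-4] = +316.9495 N (tension)
  F[3-4] = -867.6095 N (compression)
  Rx@0 = +978.3700 N
  Ry@0 = +510.4957 N
  Ry@4 = +807.6443 N

-701.811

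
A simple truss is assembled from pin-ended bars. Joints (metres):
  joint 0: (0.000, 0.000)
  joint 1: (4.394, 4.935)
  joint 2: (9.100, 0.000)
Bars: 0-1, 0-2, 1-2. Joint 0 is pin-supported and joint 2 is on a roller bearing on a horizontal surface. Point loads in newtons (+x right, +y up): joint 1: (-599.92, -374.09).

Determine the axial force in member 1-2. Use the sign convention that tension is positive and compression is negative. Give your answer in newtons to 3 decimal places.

199.958

N=3 nodes, M=3 members, R=3 reactions → 2N=6, M+R=6
member 0 (0-1): L=6.6077, (cx,cy)=(0.6650,0.7469)
member 1 (0-2): L=9.1000, (cx,cy)=(1.0000,0.0000)
member 2 (1-2): L=6.8191, (cx,cy)=(0.6901,-0.7237)
solve A·x = −loads:
  F[0-1] = -694.6424 N (compression)
  F[0-2] = -137.9942 N (compression)
  F[1-2] = +199.9579 N (tension)
  Rx@0 = +599.9200 N
  Ry@0 = +518.7992 N
  Ry@2 = -144.7092 N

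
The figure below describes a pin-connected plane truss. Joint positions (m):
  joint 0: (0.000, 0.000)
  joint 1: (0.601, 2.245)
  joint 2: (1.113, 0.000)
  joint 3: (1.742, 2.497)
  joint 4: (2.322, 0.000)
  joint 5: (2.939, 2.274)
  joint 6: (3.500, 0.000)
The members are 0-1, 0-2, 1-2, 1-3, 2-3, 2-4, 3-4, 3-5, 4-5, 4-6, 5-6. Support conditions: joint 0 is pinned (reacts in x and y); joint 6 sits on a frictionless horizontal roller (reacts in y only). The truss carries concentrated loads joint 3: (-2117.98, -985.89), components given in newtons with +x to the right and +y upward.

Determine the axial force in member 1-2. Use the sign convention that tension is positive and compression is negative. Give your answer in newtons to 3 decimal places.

1843.232

N=7 nodes, M=11 members, R=3 reactions → 2N=14, M+R=14
member 0 (0-1): L=2.3241, (cx,cy)=(0.2586,0.9660)
member 1 (0-2): L=1.1130, (cx,cy)=(1.0000,0.0000)
member 2 (1-2): L=2.3026, (cx,cy)=(0.2224,-0.9750)
member 3 (1-3): L=1.1685, (cx,cy)=(0.9765,0.2157)
member 4 (2-3): L=2.5750, (cx,cy)=(0.2443,0.9697)
member 5 (2-4): L=1.2090, (cx,cy)=(1.0000,0.0000)
member 6 (3-4): L=2.5635, (cx,cy)=(0.2263,-0.9741)
member 7 (3-5): L=1.2176, (cx,cy)=(0.9831,-0.1831)
member 8 (4-5): L=2.3562, (cx,cy)=(0.2619,0.9651)
member 9 (4-6): L=1.1780, (cx,cy)=(1.0000,0.0000)
member 10 (5-6): L=2.3422, (cx,cy)=(0.2395,-0.9709)
solve A·x = −loads:
  F[0-1] = -2076.8717 N (compression)
  F[0-2] = -1580.9013 N (compression)
  F[1-2] = +1843.2317 N (tension)
  F[1-3] = -969.7470 N (compression)
  F[2-3] = -1853.2287 N (compression)
  F[2-4] = -718.3622 N (compression)
  F[3-4] = +951.2712 N (tension)
  F[3-5] = +511.7888 N (tension)
  F[4-5] = -960.1050 N (compression)
  F[4-6] = -251.7188 N (compression)
  F[5-6] = +1050.9271 N (tension)
  Rx@0 = +2117.9800 N
  Ry@0 = +2006.2259 N
  Ry@6 = -1020.3359 N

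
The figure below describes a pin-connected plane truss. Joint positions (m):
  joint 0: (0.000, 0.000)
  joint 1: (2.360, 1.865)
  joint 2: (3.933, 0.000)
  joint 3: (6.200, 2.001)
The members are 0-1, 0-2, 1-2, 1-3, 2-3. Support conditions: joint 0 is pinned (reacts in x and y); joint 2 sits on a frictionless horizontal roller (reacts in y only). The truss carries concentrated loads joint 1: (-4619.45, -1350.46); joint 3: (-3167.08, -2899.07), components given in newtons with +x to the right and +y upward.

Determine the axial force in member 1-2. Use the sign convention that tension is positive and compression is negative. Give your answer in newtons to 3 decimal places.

1733.071

N=4 nodes, M=5 members, R=3 reactions → 2N=8, M+R=8
member 0 (0-1): L=3.0080, (cx,cy)=(0.7846,0.6200)
member 1 (0-2): L=3.9330, (cx,cy)=(1.0000,0.0000)
member 2 (1-2): L=2.4398, (cx,cy)=(0.6447,-0.7644)
member 3 (1-3): L=3.8424, (cx,cy)=(0.9994,0.0354)
member 4 (2-3): L=3.0238, (cx,cy)=(0.7497,0.6618)
solve A·x = −loads:
  F[0-1] = -4307.7677 N (compression)
  F[0-2] = -4406.7208 N (compression)
  F[1-2] = +1733.0710 N (tension)
  F[1-3] = +122.3567 N (tension)
  F[2-3] = -4387.4395 N (compression)
  Rx@0 = +7786.5300 N
  Ry@0 = +2670.9085 N
  Ry@2 = +1578.6215 N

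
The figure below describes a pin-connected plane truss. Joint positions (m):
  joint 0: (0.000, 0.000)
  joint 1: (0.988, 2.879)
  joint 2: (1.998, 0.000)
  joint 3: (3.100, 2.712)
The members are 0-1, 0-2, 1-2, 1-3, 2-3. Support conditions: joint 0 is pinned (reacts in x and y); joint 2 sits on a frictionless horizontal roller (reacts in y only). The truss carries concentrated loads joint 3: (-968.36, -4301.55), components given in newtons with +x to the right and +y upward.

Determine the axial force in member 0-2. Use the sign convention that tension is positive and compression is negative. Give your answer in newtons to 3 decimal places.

N=4 nodes, M=5 members, R=3 reactions → 2N=8, M+R=8
member 0 (0-1): L=3.0438, (cx,cy)=(0.3246,0.9459)
member 1 (0-2): L=1.9980, (cx,cy)=(1.0000,0.0000)
member 2 (1-2): L=3.0510, (cx,cy)=(0.3310,-0.9436)
member 3 (1-3): L=2.1186, (cx,cy)=(0.9969,-0.0788)
member 4 (2-3): L=2.9273, (cx,cy)=(0.3765,0.9264)
solve A·x = −loads:
  F[0-1] = +1118.6888 N (tension)
  F[0-2] = -1331.4787 N (compression)
  F[1-2] = -1184.6288 N (compression)
  F[1-3] = +757.6315 N (tension)
  F[2-3] = -4578.6491 N (compression)
  Rx@0 = +968.3600 N
  Ry@0 = -1058.1160 N
  Ry@2 = +5359.6660 N

-1331.479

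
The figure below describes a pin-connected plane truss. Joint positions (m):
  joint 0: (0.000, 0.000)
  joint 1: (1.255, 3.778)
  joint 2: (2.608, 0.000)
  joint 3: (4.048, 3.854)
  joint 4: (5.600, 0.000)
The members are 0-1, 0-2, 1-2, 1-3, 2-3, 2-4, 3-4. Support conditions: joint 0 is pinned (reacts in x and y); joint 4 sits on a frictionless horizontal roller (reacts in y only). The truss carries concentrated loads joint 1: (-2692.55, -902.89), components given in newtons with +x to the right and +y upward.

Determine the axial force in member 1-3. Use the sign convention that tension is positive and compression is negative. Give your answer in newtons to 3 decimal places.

N=5 nodes, M=7 members, R=3 reactions → 2N=10, M+R=10
member 0 (0-1): L=3.9810, (cx,cy)=(0.3152,0.9490)
member 1 (0-2): L=2.6080, (cx,cy)=(1.0000,0.0000)
member 2 (1-2): L=4.0130, (cx,cy)=(0.3372,-0.9414)
member 3 (1-3): L=2.7940, (cx,cy)=(0.9996,0.0272)
member 4 (2-3): L=4.1142, (cx,cy)=(0.3500,0.9367)
member 5 (2-4): L=2.9920, (cx,cy)=(1.0000,0.0000)
member 6 (3-4): L=4.1548, (cx,cy)=(0.3735,-0.9276)
solve A·x = −loads:
  F[0-1] = -2652.2979 N (compression)
  F[0-2] = -1856.4185 N (compression)
  F[1-2] = +1751.1472 N (tension)
  F[1-3] = +1266.4754 N (tension)
  F[2-3] = -1759.9340 N (compression)
  F[2-4] = -650.0220 N (compression)
  F[3-4] = +1740.1319 N (tension)
  Rx@0 = +2692.5500 N
  Ry@0 = +2517.0555 N
  Ry@4 = -1614.1655 N

1266.475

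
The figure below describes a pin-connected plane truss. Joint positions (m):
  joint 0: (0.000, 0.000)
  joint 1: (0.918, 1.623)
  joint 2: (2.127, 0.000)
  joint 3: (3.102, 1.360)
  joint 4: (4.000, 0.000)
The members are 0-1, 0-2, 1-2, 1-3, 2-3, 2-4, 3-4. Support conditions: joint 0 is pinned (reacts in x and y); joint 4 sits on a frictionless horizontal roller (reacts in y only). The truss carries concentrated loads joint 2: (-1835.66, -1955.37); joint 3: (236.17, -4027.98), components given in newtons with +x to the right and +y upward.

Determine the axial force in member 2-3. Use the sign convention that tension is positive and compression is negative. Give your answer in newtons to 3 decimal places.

N=5 nodes, M=7 members, R=3 reactions → 2N=10, M+R=10
member 0 (0-1): L=1.8646, (cx,cy)=(0.4923,0.8704)
member 1 (0-2): L=2.1270, (cx,cy)=(1.0000,0.0000)
member 2 (1-2): L=2.0238, (cx,cy)=(0.5974,-0.8020)
member 3 (1-3): L=2.1998, (cx,cy)=(0.9928,-0.1196)
member 4 (2-3): L=1.6734, (cx,cy)=(0.5827,0.8127)
member 5 (2-4): L=1.8730, (cx,cy)=(1.0000,0.0000)
member 6 (3-4): L=1.6297, (cx,cy)=(0.5510,-0.8345)
solve A·x = −loads:
  F[0-1] = -1998.5751 N (compression)
  F[0-2] = -615.5469 N (compression)
  F[1-2] = +2545.2563 N (tension)
  F[1-3] = -2522.5418 N (compression)
  F[2-3] = -105.5766 N (compression)
  F[2-4] = +2802.1326 N (tension)
  F[3-4] = -5085.4186 N (compression)
  Rx@0 = +1599.4900 N
  Ry@0 = +1739.5857 N
  Ry@4 = +4243.7643 N

-105.577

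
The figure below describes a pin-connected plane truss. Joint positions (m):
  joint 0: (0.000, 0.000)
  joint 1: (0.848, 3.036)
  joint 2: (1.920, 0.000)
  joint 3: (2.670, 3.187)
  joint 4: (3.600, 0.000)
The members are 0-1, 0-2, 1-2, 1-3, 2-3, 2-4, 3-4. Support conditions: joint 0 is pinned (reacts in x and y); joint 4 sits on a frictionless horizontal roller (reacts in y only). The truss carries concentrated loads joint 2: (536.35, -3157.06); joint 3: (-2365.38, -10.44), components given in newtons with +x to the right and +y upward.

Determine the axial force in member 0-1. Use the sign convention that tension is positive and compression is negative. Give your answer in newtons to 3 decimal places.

-3706.655

N=5 nodes, M=7 members, R=3 reactions → 2N=10, M+R=10
member 0 (0-1): L=3.1522, (cx,cy)=(0.2690,0.9631)
member 1 (0-2): L=1.9200, (cx,cy)=(1.0000,0.0000)
member 2 (1-2): L=3.2197, (cx,cy)=(0.3330,-0.9429)
member 3 (1-3): L=1.8282, (cx,cy)=(0.9966,0.0826)
member 4 (2-3): L=3.2741, (cx,cy)=(0.2291,0.9734)
member 5 (2-4): L=1.6800, (cx,cy)=(1.0000,0.0000)
member 6 (3-4): L=3.3199, (cx,cy)=(0.2801,-0.9600)
solve A·x = −loads:
  F[0-1] = -3706.6553 N (compression)
  F[0-2] = -831.8731 N (compression)
  F[1-2] = +3593.2335 N (tension)
  F[1-3] = -2201.0445 N (compression)
  F[2-3] = -237.4742 N (compression)
  F[2-4] = -117.4566 N (compression)
  F[3-4] = +419.2975 N (tension)
  Rx@0 = +1829.0300 N
  Ry@0 = +3570.0100 N
  Ry@4 = -402.5100 N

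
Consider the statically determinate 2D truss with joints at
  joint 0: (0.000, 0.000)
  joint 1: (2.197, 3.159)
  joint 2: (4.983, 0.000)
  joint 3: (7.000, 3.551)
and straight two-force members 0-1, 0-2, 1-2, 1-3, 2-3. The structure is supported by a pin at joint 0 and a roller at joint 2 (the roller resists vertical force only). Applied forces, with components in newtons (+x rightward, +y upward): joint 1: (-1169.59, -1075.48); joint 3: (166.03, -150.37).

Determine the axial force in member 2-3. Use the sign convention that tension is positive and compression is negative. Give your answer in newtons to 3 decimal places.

-197.683

N=4 nodes, M=5 members, R=3 reactions → 2N=8, M+R=8
member 0 (0-1): L=3.8479, (cx,cy)=(0.5710,0.8210)
member 1 (0-2): L=4.9830, (cx,cy)=(1.0000,0.0000)
member 2 (1-2): L=4.2120, (cx,cy)=(0.6614,-0.7500)
member 3 (1-3): L=4.8190, (cx,cy)=(0.9967,0.0813)
member 4 (2-3): L=4.0839, (cx,cy)=(0.4939,0.8695)
solve A·x = −loads:
  F[0-1] = -1417.3247 N (compression)
  F[0-2] = -194.3165 N (compression)
  F[1-2] = +146.1686 N (tension)
  F[1-3] = +264.5413 N (tension)
  F[2-3] = -197.6826 N (compression)
  Rx@0 = +1003.5600 N
  Ry@0 = +1163.5868 N
  Ry@2 = +62.2632 N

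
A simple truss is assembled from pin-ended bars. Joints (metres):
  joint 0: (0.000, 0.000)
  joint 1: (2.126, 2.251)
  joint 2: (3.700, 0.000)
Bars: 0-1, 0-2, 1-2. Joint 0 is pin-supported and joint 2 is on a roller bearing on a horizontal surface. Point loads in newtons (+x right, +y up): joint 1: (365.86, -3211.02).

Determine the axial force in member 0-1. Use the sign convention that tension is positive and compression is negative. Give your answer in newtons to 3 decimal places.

N=3 nodes, M=3 members, R=3 reactions → 2N=6, M+R=6
member 0 (0-1): L=3.0963, (cx,cy)=(0.6866,0.7270)
member 1 (0-2): L=3.7000, (cx,cy)=(1.0000,0.0000)
member 2 (1-2): L=2.7467, (cx,cy)=(0.5730,-0.8195)
solve A·x = −loads:
  F[0-1] = -1572.7611 N (compression)
  F[0-2] = +1445.7697 N (tension)
  F[1-2] = -2522.9519 N (compression)
  Rx@0 = -365.8600 N
  Ry@0 = +1143.4040 N
  Ry@2 = +2067.6160 N

-1572.761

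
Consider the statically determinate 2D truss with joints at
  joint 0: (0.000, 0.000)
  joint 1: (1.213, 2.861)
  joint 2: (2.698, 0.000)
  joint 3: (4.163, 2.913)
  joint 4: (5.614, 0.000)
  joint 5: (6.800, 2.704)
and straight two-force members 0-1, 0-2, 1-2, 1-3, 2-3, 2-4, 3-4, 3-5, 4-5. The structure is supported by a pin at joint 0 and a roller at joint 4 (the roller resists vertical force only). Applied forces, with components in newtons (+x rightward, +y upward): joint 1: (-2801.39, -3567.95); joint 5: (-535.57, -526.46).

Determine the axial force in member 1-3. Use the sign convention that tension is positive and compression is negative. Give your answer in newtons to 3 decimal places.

N=6 nodes, M=9 members, R=3 reactions → 2N=12, M+R=12
member 0 (0-1): L=3.1075, (cx,cy)=(0.3903,0.9207)
member 1 (0-2): L=2.6980, (cx,cy)=(1.0000,0.0000)
member 2 (1-2): L=3.2234, (cx,cy)=(0.4607,-0.8876)
member 3 (1-3): L=2.9505, (cx,cy)=(0.9998,0.0176)
member 4 (2-3): L=3.2606, (cx,cy)=(0.4493,0.8934)
member 5 (2-4): L=2.9160, (cx,cy)=(1.0000,0.0000)
member 6 (3-4): L=3.2544, (cx,cy)=(0.4459,-0.8951)
member 7 (3-5): L=2.6453, (cx,cy)=(0.9969,-0.0790)
member 8 (4-5): L=2.9527, (cx,cy)=(0.4017,0.9158)
solve A·x = −loads:
  F[0-1] = -4748.0834 N (compression)
  F[0-2] = -1483.5778 N (compression)
  F[1-2] = +915.6992 N (tension)
  F[1-3] = +526.2375 N (tension)
  F[2-3] = -909.7337 N (compression)
  F[2-4] = -652.9844 N (compression)
  F[3-4] = +923.6937 N (tension)
  F[3-5] = -295.3479 N (compression)
  F[4-5] = -600.3547 N (compression)
  Rx@0 = +3336.9600 N
  Ry@0 = +4371.4151 N
  Ry@4 = -277.0051 N

526.238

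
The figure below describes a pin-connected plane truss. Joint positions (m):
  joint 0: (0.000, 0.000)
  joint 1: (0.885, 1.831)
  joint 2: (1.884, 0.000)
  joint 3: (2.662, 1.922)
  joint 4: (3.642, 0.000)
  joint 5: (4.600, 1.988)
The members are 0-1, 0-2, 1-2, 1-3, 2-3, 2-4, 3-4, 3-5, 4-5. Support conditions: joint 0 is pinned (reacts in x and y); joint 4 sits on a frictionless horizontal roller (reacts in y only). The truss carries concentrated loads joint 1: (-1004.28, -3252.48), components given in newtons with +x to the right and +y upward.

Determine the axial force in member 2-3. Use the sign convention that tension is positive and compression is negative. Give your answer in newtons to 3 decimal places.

N=6 nodes, M=9 members, R=3 reactions → 2N=12, M+R=12
member 0 (0-1): L=2.0337, (cx,cy)=(0.4352,0.9003)
member 1 (0-2): L=1.8840, (cx,cy)=(1.0000,0.0000)
member 2 (1-2): L=2.0858, (cx,cy)=(0.4790,-0.8778)
member 3 (1-3): L=1.7793, (cx,cy)=(0.9987,0.0511)
member 4 (2-3): L=2.0735, (cx,cy)=(0.3752,0.9269)
member 5 (2-4): L=1.7580, (cx,cy)=(1.0000,0.0000)
member 6 (3-4): L=2.1574, (cx,cy)=(0.4542,-0.8909)
member 7 (3-5): L=1.9391, (cx,cy)=(0.9994,0.0340)
member 8 (4-5): L=2.2068, (cx,cy)=(0.4341,0.9009)
solve A·x = −loads:
  F[0-1] = -3295.4343 N (compression)
  F[0-2] = +429.8116 N (tension)
  F[1-2] = -340.7263 N (compression)
  F[1-3] = -266.9691 N (compression)
  F[2-3] = +322.6786 N (tension)
  F[2-4] = +145.5467 N (tension)
  F[3-4] = -320.4145 N (compression)
  F[3-5] = -0.0000 N (compression)
  F[4-5] = -0.0000 N (compression)
  Rx@0 = +1004.2800 N
  Ry@0 = +2967.0302 N
  Ry@4 = +285.4498 N

322.679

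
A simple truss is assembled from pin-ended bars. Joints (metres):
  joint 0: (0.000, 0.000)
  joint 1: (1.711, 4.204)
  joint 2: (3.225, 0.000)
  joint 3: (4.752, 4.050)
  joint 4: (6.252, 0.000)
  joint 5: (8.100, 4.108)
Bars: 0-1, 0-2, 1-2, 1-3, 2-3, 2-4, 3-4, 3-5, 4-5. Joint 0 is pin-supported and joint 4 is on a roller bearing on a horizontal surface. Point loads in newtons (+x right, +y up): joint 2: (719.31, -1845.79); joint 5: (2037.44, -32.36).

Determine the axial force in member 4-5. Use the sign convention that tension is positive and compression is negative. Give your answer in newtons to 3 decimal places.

N=6 nodes, M=9 members, R=3 reactions → 2N=12, M+R=12
member 0 (0-1): L=4.5388, (cx,cy)=(0.3770,0.9262)
member 1 (0-2): L=3.2250, (cx,cy)=(1.0000,0.0000)
member 2 (1-2): L=4.4683, (cx,cy)=(0.3388,-0.9408)
member 3 (1-3): L=3.0449, (cx,cy)=(0.9987,-0.0506)
member 4 (2-3): L=4.3283, (cx,cy)=(0.3528,0.9357)
member 5 (2-4): L=3.0270, (cx,cy)=(1.0000,0.0000)
member 6 (3-4): L=4.3189, (cx,cy)=(0.3473,-0.9377)
member 7 (3-5): L=3.3485, (cx,cy)=(0.9998,0.0173)
member 8 (4-5): L=4.5045, (cx,cy)=(0.4103,0.9120)
solve A·x = −loads:
  F[0-1] = +490.8501 N (tension)
  F[0-2] = +2571.7153 N (tension)
  F[1-2] = -502.3431 N (compression)
  F[1-3] = +355.6991 N (tension)
  F[2-3] = +2477.7340 N (tension)
  F[2-4] = +808.0666 N (tension)
  F[3-4] = -2414.9333 N (compression)
  F[3-5] = +2068.4247 N (tension)
  F[4-5] = -74.7694 N (compression)
  Rx@0 = -2756.7500 N
  Ry@0 = -454.6383 N
  Ry@4 = +2332.7883 N

-74.769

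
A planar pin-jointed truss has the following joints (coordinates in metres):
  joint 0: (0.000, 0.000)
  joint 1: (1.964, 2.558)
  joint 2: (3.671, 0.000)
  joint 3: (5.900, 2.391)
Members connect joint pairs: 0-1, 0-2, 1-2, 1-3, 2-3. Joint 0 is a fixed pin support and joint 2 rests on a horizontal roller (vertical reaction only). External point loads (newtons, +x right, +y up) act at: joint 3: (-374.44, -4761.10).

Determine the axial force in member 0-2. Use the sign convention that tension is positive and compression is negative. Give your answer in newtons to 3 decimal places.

N=4 nodes, M=5 members, R=3 reactions → 2N=8, M+R=8
member 0 (0-1): L=3.2250, (cx,cy)=(0.6090,0.7932)
member 1 (0-2): L=3.6710, (cx,cy)=(1.0000,0.0000)
member 2 (1-2): L=3.0753, (cx,cy)=(0.5551,-0.8318)
member 3 (1-3): L=3.9395, (cx,cy)=(0.9991,-0.0424)
member 4 (2-3): L=3.2688, (cx,cy)=(0.6819,0.7315)
solve A·x = −loads:
  F[0-1] = +3337.2361 N (tension)
  F[0-2] = -2406.7875 N (compression)
  F[1-2] = -3381.6923 N (compression)
  F[1-3] = +3912.9588 N (tension)
  F[2-3] = -6282.3364 N (compression)
  Rx@0 = +374.4400 N
  Ry@0 = -2647.0188 N
  Ry@2 = +7408.1188 N

-2406.787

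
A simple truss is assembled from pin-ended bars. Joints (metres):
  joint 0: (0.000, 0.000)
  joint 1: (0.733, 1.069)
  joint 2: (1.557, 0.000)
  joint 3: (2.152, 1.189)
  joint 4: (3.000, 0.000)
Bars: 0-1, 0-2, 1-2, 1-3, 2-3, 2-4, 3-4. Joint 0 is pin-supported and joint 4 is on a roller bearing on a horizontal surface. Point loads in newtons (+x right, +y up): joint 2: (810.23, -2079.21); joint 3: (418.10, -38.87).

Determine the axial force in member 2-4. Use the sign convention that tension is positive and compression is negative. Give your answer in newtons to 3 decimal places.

907.695

N=5 nodes, M=7 members, R=3 reactions → 2N=10, M+R=10
member 0 (0-1): L=1.2962, (cx,cy)=(0.5655,0.8247)
member 1 (0-2): L=1.5570, (cx,cy)=(1.0000,0.0000)
member 2 (1-2): L=1.3497, (cx,cy)=(0.6105,-0.7920)
member 3 (1-3): L=1.4241, (cx,cy)=(0.9964,0.0843)
member 4 (2-3): L=1.3296, (cx,cy)=(0.4475,0.8943)
member 5 (2-4): L=1.4430, (cx,cy)=(1.0000,0.0000)
member 6 (3-4): L=1.4604, (cx,cy)=(0.5807,-0.8141)
solve A·x = −loads:
  F[0-1] = -1025.0275 N (compression)
  F[0-2] = +1807.9968 N (tension)
  F[1-2] = +943.9509 N (tension)
  F[1-3] = -1160.0731 N (compression)
  F[2-3] = +1489.0069 N (tension)
  F[2-4] = +907.6950 N (tension)
  F[3-4] = -1563.2257 N (compression)
  Rx@0 = -1228.3300 N
  Ry@0 = +845.3803 N
  Ry@4 = +1272.6997 N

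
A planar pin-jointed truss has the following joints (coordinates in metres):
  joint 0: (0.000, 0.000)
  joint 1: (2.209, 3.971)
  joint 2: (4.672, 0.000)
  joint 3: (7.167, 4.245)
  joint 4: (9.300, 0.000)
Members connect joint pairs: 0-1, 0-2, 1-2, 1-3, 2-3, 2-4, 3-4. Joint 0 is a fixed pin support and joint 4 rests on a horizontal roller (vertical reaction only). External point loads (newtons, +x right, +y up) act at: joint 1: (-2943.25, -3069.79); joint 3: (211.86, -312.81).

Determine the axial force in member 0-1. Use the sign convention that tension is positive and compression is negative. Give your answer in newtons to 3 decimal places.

N=5 nodes, M=7 members, R=3 reactions → 2N=10, M+R=10
member 0 (0-1): L=4.5441, (cx,cy)=(0.4861,0.8739)
member 1 (0-2): L=4.6720, (cx,cy)=(1.0000,0.0000)
member 2 (1-2): L=4.6728, (cx,cy)=(0.5271,-0.8498)
member 3 (1-3): L=4.9656, (cx,cy)=(0.9985,0.0552)
member 4 (2-3): L=4.9239, (cx,cy)=(0.5067,0.8621)
member 5 (2-4): L=4.6280, (cx,cy)=(1.0000,0.0000)
member 6 (3-4): L=4.7508, (cx,cy)=(0.4490,-0.8935)
solve A·x = −loads:
  F[0-1] = -4087.9520 N (compression)
  F[0-2] = -744.1194 N (compression)
  F[1-2] = +631.9564 N (tension)
  F[1-3] = +623.8312 N (tension)
  F[2-3] = -622.9342 N (compression)
  F[2-4] = -95.3740 N (compression)
  F[3-4] = +212.4234 N (tension)
  Rx@0 = +2731.3900 N
  Ry@0 = +3572.4091 N
  Ry@4 = -189.8091 N

-4087.952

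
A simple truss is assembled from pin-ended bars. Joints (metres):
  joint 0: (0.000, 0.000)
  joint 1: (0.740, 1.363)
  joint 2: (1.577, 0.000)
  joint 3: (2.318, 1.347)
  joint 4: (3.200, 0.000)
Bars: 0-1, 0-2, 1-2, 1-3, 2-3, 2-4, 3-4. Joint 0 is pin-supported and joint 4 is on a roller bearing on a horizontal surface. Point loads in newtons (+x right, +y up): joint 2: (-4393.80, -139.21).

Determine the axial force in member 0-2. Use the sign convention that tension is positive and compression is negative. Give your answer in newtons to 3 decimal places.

-4355.467

N=5 nodes, M=7 members, R=3 reactions → 2N=10, M+R=10
member 0 (0-1): L=1.5509, (cx,cy)=(0.4771,0.8788)
member 1 (0-2): L=1.5770, (cx,cy)=(1.0000,0.0000)
member 2 (1-2): L=1.5995, (cx,cy)=(0.5233,-0.8522)
member 3 (1-3): L=1.5781, (cx,cy)=(0.9999,-0.0101)
member 4 (2-3): L=1.5374, (cx,cy)=(0.4820,0.8762)
member 5 (2-4): L=1.6230, (cx,cy)=(1.0000,0.0000)
member 6 (3-4): L=1.6101, (cx,cy)=(0.5478,-0.8366)
solve A·x = −loads:
  F[0-1] = -80.3404 N (compression)
  F[0-2] = -4355.4668 N (compression)
  F[1-2] = +83.8337 N (tension)
  F[1-3] = -82.2072 N (compression)
  F[2-3] = +77.3487 N (tension)
  F[2-4] = +44.9214 N (tension)
  F[3-4] = -82.0030 N (compression)
  Rx@0 = +4393.8000 N
  Ry@0 = +70.6056 N
  Ry@4 = +68.6044 N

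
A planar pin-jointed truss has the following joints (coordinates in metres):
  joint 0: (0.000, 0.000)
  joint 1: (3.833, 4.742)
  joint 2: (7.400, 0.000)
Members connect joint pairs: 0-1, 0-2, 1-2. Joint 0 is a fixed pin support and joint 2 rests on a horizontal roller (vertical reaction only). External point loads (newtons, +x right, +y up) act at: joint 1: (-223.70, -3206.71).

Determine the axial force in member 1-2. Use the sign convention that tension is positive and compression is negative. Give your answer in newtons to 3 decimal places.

N=3 nodes, M=3 members, R=3 reactions → 2N=6, M+R=6
member 0 (0-1): L=6.0974, (cx,cy)=(0.6286,0.7777)
member 1 (0-2): L=7.4000, (cx,cy)=(1.0000,0.0000)
member 2 (1-2): L=5.9338, (cx,cy)=(0.6011,-0.7991)
solve A·x = −loads:
  F[0-1] = -2171.8600 N (compression)
  F[0-2] = +1141.5902 N (tension)
  F[1-2] = -1899.0678 N (compression)
  Rx@0 = +223.7000 N
  Ry@0 = +1689.0703 N
  Ry@2 = +1517.6397 N

-1899.068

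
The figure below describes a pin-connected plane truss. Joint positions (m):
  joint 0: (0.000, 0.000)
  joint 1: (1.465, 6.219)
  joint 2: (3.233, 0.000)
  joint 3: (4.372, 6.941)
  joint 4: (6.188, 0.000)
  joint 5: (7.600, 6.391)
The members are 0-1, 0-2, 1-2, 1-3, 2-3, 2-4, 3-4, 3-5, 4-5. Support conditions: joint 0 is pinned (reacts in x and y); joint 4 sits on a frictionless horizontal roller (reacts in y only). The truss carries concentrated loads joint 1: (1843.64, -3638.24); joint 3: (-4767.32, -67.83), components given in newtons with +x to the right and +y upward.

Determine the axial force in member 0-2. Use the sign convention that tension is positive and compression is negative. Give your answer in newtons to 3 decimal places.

-1441.633

N=6 nodes, M=9 members, R=3 reactions → 2N=12, M+R=12
member 0 (0-1): L=6.3892, (cx,cy)=(0.2293,0.9734)
member 1 (0-2): L=3.2330, (cx,cy)=(1.0000,0.0000)
member 2 (1-2): L=6.4654, (cx,cy)=(0.2735,-0.9619)
member 3 (1-3): L=2.9953, (cx,cy)=(0.9705,0.2410)
member 4 (2-3): L=7.0338, (cx,cy)=(0.1619,0.9868)
member 5 (2-4): L=2.9550, (cx,cy)=(1.0000,0.0000)
member 6 (3-4): L=7.1746, (cx,cy)=(0.2531,-0.9674)
member 7 (3-5): L=3.2745, (cx,cy)=(0.9858,-0.1680)
member 8 (4-5): L=6.5451, (cx,cy)=(0.2157,0.9765)
solve A·x = −loads:
  F[0-1] = -6463.5685 N (compression)
  F[0-2] = -1441.6334 N (compression)
  F[1-2] = +1774.2600 N (tension)
  F[1-3] = -3926.6449 N (compression)
  F[2-3] = -1729.4595 N (compression)
  F[2-4] = -676.4001 N (compression)
  F[3-4] = +2672.3136 N (tension)
  F[3-5] = -0.0000 N (compression)
  F[4-5] = +0.0000 N (tension)
  Rx@0 = +2923.6800 N
  Ry@0 = +6291.3636 N
  Ry@4 = -2585.2936 N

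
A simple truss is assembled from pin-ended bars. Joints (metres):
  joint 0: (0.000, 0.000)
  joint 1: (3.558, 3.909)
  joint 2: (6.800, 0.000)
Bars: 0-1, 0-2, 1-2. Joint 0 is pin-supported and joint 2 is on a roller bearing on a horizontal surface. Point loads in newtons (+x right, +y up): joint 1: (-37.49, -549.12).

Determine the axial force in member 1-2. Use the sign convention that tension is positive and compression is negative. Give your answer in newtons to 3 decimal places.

N=3 nodes, M=3 members, R=3 reactions → 2N=6, M+R=6
member 0 (0-1): L=5.2858, (cx,cy)=(0.6731,0.7395)
member 1 (0-2): L=6.8000, (cx,cy)=(1.0000,0.0000)
member 2 (1-2): L=5.0785, (cx,cy)=(0.6384,-0.7697)
solve A·x = −loads:
  F[0-1] = -383.1523 N (compression)
  F[0-2] = +220.4193 N (tension)
  F[1-2] = -345.2784 N (compression)
  Rx@0 = +37.4900 N
  Ry@0 = +283.3523 N
  Ry@2 = +265.7677 N

-345.278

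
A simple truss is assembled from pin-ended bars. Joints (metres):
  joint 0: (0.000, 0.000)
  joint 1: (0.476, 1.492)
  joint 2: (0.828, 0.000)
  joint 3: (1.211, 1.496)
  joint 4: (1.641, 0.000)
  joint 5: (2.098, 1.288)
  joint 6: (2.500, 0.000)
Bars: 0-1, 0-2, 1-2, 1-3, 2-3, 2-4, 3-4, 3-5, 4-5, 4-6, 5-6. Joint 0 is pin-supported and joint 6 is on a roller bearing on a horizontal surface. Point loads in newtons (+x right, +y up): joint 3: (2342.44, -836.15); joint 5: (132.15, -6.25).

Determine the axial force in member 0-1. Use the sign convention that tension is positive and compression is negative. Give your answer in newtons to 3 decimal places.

N=7 nodes, M=11 members, R=3 reactions → 2N=14, M+R=14
member 0 (0-1): L=1.5661, (cx,cy)=(0.3039,0.9527)
member 1 (0-2): L=0.8280, (cx,cy)=(1.0000,0.0000)
member 2 (1-2): L=1.5330, (cx,cy)=(0.2296,-0.9733)
member 3 (1-3): L=0.7350, (cx,cy)=(1.0000,0.0054)
member 4 (2-3): L=1.5442, (cx,cy)=(0.2480,0.9688)
member 5 (2-4): L=0.8130, (cx,cy)=(1.0000,0.0000)
member 6 (3-4): L=1.5566, (cx,cy)=(0.2762,-0.9611)
member 7 (3-5): L=0.9111, (cx,cy)=(0.9736,-0.2283)
member 8 (4-5): L=1.3667, (cx,cy)=(0.3344,0.9424)
member 9 (4-6): L=0.8590, (cx,cy)=(1.0000,0.0000)
member 10 (5-6): L=1.3493, (cx,cy)=(0.2979,-0.9546)
solve A·x = −loads:
  F[0-1] = +1089.2054 N (tension)
  F[0-2] = +2143.5352 N (tension)
  F[1-2] = -1062.9477 N (compression)
  F[1-3] = +575.1384 N (tension)
  F[2-3] = +1067.9121 N (tension)
  F[2-4] = +1634.5997 N (tension)
  F[3-4] = -1697.5261 N (compression)
  F[3-5] = -1061.5473 N (compression)
  F[4-5] = +1731.1208 N (tension)
  F[4-6] = +586.7939 N (tension)
  F[5-6] = -1969.5208 N (compression)
  Rx@0 = -2474.5900 N
  Ry@0 = -1037.6758 N
  Ry@6 = +1880.0758 N

1089.205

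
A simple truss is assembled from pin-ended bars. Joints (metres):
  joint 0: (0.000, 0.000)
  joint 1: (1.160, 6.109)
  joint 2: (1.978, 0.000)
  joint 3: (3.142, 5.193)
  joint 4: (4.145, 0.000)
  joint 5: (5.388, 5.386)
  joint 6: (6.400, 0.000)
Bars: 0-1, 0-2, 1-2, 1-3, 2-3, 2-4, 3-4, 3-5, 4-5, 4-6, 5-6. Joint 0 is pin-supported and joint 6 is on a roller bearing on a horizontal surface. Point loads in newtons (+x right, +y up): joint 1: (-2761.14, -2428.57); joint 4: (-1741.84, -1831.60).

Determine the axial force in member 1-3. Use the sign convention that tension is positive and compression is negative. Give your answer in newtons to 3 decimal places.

1620.767

N=7 nodes, M=11 members, R=3 reactions → 2N=14, M+R=14
member 0 (0-1): L=6.2182, (cx,cy)=(0.1866,0.9824)
member 1 (0-2): L=1.9780, (cx,cy)=(1.0000,0.0000)
member 2 (1-2): L=6.1635, (cx,cy)=(0.1327,-0.9912)
member 3 (1-3): L=2.1834, (cx,cy)=(0.9077,-0.4195)
member 4 (2-3): L=5.3219, (cx,cy)=(0.2187,0.9758)
member 5 (2-4): L=2.1670, (cx,cy)=(1.0000,0.0000)
member 6 (3-4): L=5.2890, (cx,cy)=(0.1896,-0.9819)
member 7 (3-5): L=2.2543, (cx,cy)=(0.9963,0.0856)
member 8 (4-5): L=5.5276, (cx,cy)=(0.2249,0.9744)
member 9 (4-6): L=2.2550, (cx,cy)=(1.0000,0.0000)
member 10 (5-6): L=5.4802, (cx,cy)=(0.1847,-0.9828)
solve A·x = −loads:
  F[0-1] = -5363.4930 N (compression)
  F[0-2] = -3502.4180 N (compression)
  F[1-2] = +2180.1054 N (tension)
  F[1-3] = +1620.7666 N (tension)
  F[2-3] = -2214.4374 N (compression)
  F[2-4] = -2728.7391 N (compression)
  F[3-4] = +2930.9973 N (tension)
  F[3-5] = +432.6541 N (tension)
  F[4-5] = -1073.7103 N (compression)
  F[4-6] = -189.6173 N (compression)
  F[5-6] = +1026.8284 N (tension)
  Rx@0 = +4502.9800 N
  Ry@0 = +5269.3389 N
  Ry@6 = -1009.1689 N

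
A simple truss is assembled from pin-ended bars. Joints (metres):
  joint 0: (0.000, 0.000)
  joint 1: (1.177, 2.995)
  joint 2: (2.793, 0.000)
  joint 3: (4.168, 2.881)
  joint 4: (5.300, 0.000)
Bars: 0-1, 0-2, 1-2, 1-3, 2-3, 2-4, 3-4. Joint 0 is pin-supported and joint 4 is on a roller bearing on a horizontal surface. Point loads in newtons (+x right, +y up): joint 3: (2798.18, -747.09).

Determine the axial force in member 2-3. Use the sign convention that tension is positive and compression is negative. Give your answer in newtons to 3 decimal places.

1563.340

N=5 nodes, M=7 members, R=3 reactions → 2N=10, M+R=10
member 0 (0-1): L=3.2180, (cx,cy)=(0.3658,0.9307)
member 1 (0-2): L=2.7930, (cx,cy)=(1.0000,0.0000)
member 2 (1-2): L=3.4032, (cx,cy)=(0.4749,-0.8801)
member 3 (1-3): L=2.9932, (cx,cy)=(0.9993,-0.0381)
member 4 (2-3): L=3.1923, (cx,cy)=(0.4307,0.9025)
member 5 (2-4): L=2.5070, (cx,cy)=(1.0000,0.0000)
member 6 (3-4): L=3.0954, (cx,cy)=(0.3657,-0.9307)
solve A·x = −loads:
  F[0-1] = +1462.8417 N (tension)
  F[0-2] = +2263.1338 N (tension)
  F[1-2] = -1603.1649 N (compression)
  F[1-3] = +1297.2553 N (tension)
  F[2-3] = +1563.3404 N (tension)
  F[2-4] = +828.4980 N (tension)
  F[3-4] = -2265.4981 N (compression)
  Rx@0 = -2798.1800 N
  Ry@0 = -1361.4813 N
  Ry@4 = +2108.5713 N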